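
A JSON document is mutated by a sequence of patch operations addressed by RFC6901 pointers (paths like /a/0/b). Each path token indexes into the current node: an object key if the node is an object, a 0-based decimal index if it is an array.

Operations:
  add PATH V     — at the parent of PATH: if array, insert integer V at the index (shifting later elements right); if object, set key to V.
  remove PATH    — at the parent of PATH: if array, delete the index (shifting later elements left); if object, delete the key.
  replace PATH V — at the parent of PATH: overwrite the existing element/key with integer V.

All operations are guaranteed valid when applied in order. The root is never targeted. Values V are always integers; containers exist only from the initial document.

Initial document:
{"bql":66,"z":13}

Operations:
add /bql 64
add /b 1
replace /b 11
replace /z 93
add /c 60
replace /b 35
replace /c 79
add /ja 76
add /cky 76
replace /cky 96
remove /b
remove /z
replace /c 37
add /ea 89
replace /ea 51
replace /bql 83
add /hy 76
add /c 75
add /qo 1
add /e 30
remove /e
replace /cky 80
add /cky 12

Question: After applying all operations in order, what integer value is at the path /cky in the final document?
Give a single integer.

After op 1 (add /bql 64): {"bql":64,"z":13}
After op 2 (add /b 1): {"b":1,"bql":64,"z":13}
After op 3 (replace /b 11): {"b":11,"bql":64,"z":13}
After op 4 (replace /z 93): {"b":11,"bql":64,"z":93}
After op 5 (add /c 60): {"b":11,"bql":64,"c":60,"z":93}
After op 6 (replace /b 35): {"b":35,"bql":64,"c":60,"z":93}
After op 7 (replace /c 79): {"b":35,"bql":64,"c":79,"z":93}
After op 8 (add /ja 76): {"b":35,"bql":64,"c":79,"ja":76,"z":93}
After op 9 (add /cky 76): {"b":35,"bql":64,"c":79,"cky":76,"ja":76,"z":93}
After op 10 (replace /cky 96): {"b":35,"bql":64,"c":79,"cky":96,"ja":76,"z":93}
After op 11 (remove /b): {"bql":64,"c":79,"cky":96,"ja":76,"z":93}
After op 12 (remove /z): {"bql":64,"c":79,"cky":96,"ja":76}
After op 13 (replace /c 37): {"bql":64,"c":37,"cky":96,"ja":76}
After op 14 (add /ea 89): {"bql":64,"c":37,"cky":96,"ea":89,"ja":76}
After op 15 (replace /ea 51): {"bql":64,"c":37,"cky":96,"ea":51,"ja":76}
After op 16 (replace /bql 83): {"bql":83,"c":37,"cky":96,"ea":51,"ja":76}
After op 17 (add /hy 76): {"bql":83,"c":37,"cky":96,"ea":51,"hy":76,"ja":76}
After op 18 (add /c 75): {"bql":83,"c":75,"cky":96,"ea":51,"hy":76,"ja":76}
After op 19 (add /qo 1): {"bql":83,"c":75,"cky":96,"ea":51,"hy":76,"ja":76,"qo":1}
After op 20 (add /e 30): {"bql":83,"c":75,"cky":96,"e":30,"ea":51,"hy":76,"ja":76,"qo":1}
After op 21 (remove /e): {"bql":83,"c":75,"cky":96,"ea":51,"hy":76,"ja":76,"qo":1}
After op 22 (replace /cky 80): {"bql":83,"c":75,"cky":80,"ea":51,"hy":76,"ja":76,"qo":1}
After op 23 (add /cky 12): {"bql":83,"c":75,"cky":12,"ea":51,"hy":76,"ja":76,"qo":1}
Value at /cky: 12

Answer: 12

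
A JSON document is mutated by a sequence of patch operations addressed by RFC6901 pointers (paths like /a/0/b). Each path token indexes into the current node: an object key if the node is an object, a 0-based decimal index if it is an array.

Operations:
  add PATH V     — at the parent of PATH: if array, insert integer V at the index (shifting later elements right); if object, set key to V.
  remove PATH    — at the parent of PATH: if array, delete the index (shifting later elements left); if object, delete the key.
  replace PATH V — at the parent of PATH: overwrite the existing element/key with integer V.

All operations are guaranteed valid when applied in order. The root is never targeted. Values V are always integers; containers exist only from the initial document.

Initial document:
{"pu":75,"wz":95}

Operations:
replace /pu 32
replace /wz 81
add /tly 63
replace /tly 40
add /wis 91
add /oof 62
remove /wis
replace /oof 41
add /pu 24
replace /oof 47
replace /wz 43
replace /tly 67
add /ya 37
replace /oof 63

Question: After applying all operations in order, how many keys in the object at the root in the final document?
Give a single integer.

After op 1 (replace /pu 32): {"pu":32,"wz":95}
After op 2 (replace /wz 81): {"pu":32,"wz":81}
After op 3 (add /tly 63): {"pu":32,"tly":63,"wz":81}
After op 4 (replace /tly 40): {"pu":32,"tly":40,"wz":81}
After op 5 (add /wis 91): {"pu":32,"tly":40,"wis":91,"wz":81}
After op 6 (add /oof 62): {"oof":62,"pu":32,"tly":40,"wis":91,"wz":81}
After op 7 (remove /wis): {"oof":62,"pu":32,"tly":40,"wz":81}
After op 8 (replace /oof 41): {"oof":41,"pu":32,"tly":40,"wz":81}
After op 9 (add /pu 24): {"oof":41,"pu":24,"tly":40,"wz":81}
After op 10 (replace /oof 47): {"oof":47,"pu":24,"tly":40,"wz":81}
After op 11 (replace /wz 43): {"oof":47,"pu":24,"tly":40,"wz":43}
After op 12 (replace /tly 67): {"oof":47,"pu":24,"tly":67,"wz":43}
After op 13 (add /ya 37): {"oof":47,"pu":24,"tly":67,"wz":43,"ya":37}
After op 14 (replace /oof 63): {"oof":63,"pu":24,"tly":67,"wz":43,"ya":37}
Size at the root: 5

Answer: 5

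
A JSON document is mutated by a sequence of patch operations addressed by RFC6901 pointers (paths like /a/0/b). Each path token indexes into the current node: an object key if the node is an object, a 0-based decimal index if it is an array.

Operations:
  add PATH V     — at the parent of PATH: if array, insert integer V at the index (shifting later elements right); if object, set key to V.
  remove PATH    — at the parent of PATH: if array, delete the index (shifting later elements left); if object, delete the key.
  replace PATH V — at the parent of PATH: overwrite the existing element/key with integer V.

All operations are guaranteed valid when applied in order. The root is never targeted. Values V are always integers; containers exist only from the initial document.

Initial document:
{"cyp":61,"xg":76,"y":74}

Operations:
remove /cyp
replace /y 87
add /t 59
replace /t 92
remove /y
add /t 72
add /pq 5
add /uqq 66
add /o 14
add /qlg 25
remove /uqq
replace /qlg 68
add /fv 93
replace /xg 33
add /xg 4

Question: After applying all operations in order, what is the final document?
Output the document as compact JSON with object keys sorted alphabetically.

After op 1 (remove /cyp): {"xg":76,"y":74}
After op 2 (replace /y 87): {"xg":76,"y":87}
After op 3 (add /t 59): {"t":59,"xg":76,"y":87}
After op 4 (replace /t 92): {"t":92,"xg":76,"y":87}
After op 5 (remove /y): {"t":92,"xg":76}
After op 6 (add /t 72): {"t":72,"xg":76}
After op 7 (add /pq 5): {"pq":5,"t":72,"xg":76}
After op 8 (add /uqq 66): {"pq":5,"t":72,"uqq":66,"xg":76}
After op 9 (add /o 14): {"o":14,"pq":5,"t":72,"uqq":66,"xg":76}
After op 10 (add /qlg 25): {"o":14,"pq":5,"qlg":25,"t":72,"uqq":66,"xg":76}
After op 11 (remove /uqq): {"o":14,"pq":5,"qlg":25,"t":72,"xg":76}
After op 12 (replace /qlg 68): {"o":14,"pq":5,"qlg":68,"t":72,"xg":76}
After op 13 (add /fv 93): {"fv":93,"o":14,"pq":5,"qlg":68,"t":72,"xg":76}
After op 14 (replace /xg 33): {"fv":93,"o":14,"pq":5,"qlg":68,"t":72,"xg":33}
After op 15 (add /xg 4): {"fv":93,"o":14,"pq":5,"qlg":68,"t":72,"xg":4}

Answer: {"fv":93,"o":14,"pq":5,"qlg":68,"t":72,"xg":4}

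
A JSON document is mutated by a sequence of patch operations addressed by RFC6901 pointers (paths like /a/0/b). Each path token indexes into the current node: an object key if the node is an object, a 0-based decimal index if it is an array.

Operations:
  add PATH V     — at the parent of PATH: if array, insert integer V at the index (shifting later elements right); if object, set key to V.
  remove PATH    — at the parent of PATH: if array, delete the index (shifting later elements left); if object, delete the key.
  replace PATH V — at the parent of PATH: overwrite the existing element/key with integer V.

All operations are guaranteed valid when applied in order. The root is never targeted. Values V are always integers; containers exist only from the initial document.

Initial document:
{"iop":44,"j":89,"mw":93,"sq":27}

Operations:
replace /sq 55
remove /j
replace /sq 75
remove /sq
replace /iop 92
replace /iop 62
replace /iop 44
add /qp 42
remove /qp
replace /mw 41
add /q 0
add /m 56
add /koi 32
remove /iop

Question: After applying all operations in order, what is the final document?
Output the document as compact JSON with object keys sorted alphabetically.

Answer: {"koi":32,"m":56,"mw":41,"q":0}

Derivation:
After op 1 (replace /sq 55): {"iop":44,"j":89,"mw":93,"sq":55}
After op 2 (remove /j): {"iop":44,"mw":93,"sq":55}
After op 3 (replace /sq 75): {"iop":44,"mw":93,"sq":75}
After op 4 (remove /sq): {"iop":44,"mw":93}
After op 5 (replace /iop 92): {"iop":92,"mw":93}
After op 6 (replace /iop 62): {"iop":62,"mw":93}
After op 7 (replace /iop 44): {"iop":44,"mw":93}
After op 8 (add /qp 42): {"iop":44,"mw":93,"qp":42}
After op 9 (remove /qp): {"iop":44,"mw":93}
After op 10 (replace /mw 41): {"iop":44,"mw":41}
After op 11 (add /q 0): {"iop":44,"mw":41,"q":0}
After op 12 (add /m 56): {"iop":44,"m":56,"mw":41,"q":0}
After op 13 (add /koi 32): {"iop":44,"koi":32,"m":56,"mw":41,"q":0}
After op 14 (remove /iop): {"koi":32,"m":56,"mw":41,"q":0}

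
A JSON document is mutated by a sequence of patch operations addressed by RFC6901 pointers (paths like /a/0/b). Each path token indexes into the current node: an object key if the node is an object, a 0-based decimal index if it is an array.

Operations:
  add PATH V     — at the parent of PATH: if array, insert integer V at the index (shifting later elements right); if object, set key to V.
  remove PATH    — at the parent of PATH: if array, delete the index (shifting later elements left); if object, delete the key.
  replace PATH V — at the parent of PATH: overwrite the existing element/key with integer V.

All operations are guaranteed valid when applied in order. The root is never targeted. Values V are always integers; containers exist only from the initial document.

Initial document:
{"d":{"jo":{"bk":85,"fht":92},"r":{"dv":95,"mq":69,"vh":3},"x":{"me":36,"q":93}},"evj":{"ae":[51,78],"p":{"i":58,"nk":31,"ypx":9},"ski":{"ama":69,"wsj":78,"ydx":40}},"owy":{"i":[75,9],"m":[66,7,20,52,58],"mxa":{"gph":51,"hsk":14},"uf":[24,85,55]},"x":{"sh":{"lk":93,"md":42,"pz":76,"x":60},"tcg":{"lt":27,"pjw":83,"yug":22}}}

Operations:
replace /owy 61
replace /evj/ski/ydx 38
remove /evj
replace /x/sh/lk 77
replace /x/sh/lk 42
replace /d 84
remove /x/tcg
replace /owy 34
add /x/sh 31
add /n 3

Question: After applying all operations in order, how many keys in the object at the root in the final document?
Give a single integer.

After op 1 (replace /owy 61): {"d":{"jo":{"bk":85,"fht":92},"r":{"dv":95,"mq":69,"vh":3},"x":{"me":36,"q":93}},"evj":{"ae":[51,78],"p":{"i":58,"nk":31,"ypx":9},"ski":{"ama":69,"wsj":78,"ydx":40}},"owy":61,"x":{"sh":{"lk":93,"md":42,"pz":76,"x":60},"tcg":{"lt":27,"pjw":83,"yug":22}}}
After op 2 (replace /evj/ski/ydx 38): {"d":{"jo":{"bk":85,"fht":92},"r":{"dv":95,"mq":69,"vh":3},"x":{"me":36,"q":93}},"evj":{"ae":[51,78],"p":{"i":58,"nk":31,"ypx":9},"ski":{"ama":69,"wsj":78,"ydx":38}},"owy":61,"x":{"sh":{"lk":93,"md":42,"pz":76,"x":60},"tcg":{"lt":27,"pjw":83,"yug":22}}}
After op 3 (remove /evj): {"d":{"jo":{"bk":85,"fht":92},"r":{"dv":95,"mq":69,"vh":3},"x":{"me":36,"q":93}},"owy":61,"x":{"sh":{"lk":93,"md":42,"pz":76,"x":60},"tcg":{"lt":27,"pjw":83,"yug":22}}}
After op 4 (replace /x/sh/lk 77): {"d":{"jo":{"bk":85,"fht":92},"r":{"dv":95,"mq":69,"vh":3},"x":{"me":36,"q":93}},"owy":61,"x":{"sh":{"lk":77,"md":42,"pz":76,"x":60},"tcg":{"lt":27,"pjw":83,"yug":22}}}
After op 5 (replace /x/sh/lk 42): {"d":{"jo":{"bk":85,"fht":92},"r":{"dv":95,"mq":69,"vh":3},"x":{"me":36,"q":93}},"owy":61,"x":{"sh":{"lk":42,"md":42,"pz":76,"x":60},"tcg":{"lt":27,"pjw":83,"yug":22}}}
After op 6 (replace /d 84): {"d":84,"owy":61,"x":{"sh":{"lk":42,"md":42,"pz":76,"x":60},"tcg":{"lt":27,"pjw":83,"yug":22}}}
After op 7 (remove /x/tcg): {"d":84,"owy":61,"x":{"sh":{"lk":42,"md":42,"pz":76,"x":60}}}
After op 8 (replace /owy 34): {"d":84,"owy":34,"x":{"sh":{"lk":42,"md":42,"pz":76,"x":60}}}
After op 9 (add /x/sh 31): {"d":84,"owy":34,"x":{"sh":31}}
After op 10 (add /n 3): {"d":84,"n":3,"owy":34,"x":{"sh":31}}
Size at the root: 4

Answer: 4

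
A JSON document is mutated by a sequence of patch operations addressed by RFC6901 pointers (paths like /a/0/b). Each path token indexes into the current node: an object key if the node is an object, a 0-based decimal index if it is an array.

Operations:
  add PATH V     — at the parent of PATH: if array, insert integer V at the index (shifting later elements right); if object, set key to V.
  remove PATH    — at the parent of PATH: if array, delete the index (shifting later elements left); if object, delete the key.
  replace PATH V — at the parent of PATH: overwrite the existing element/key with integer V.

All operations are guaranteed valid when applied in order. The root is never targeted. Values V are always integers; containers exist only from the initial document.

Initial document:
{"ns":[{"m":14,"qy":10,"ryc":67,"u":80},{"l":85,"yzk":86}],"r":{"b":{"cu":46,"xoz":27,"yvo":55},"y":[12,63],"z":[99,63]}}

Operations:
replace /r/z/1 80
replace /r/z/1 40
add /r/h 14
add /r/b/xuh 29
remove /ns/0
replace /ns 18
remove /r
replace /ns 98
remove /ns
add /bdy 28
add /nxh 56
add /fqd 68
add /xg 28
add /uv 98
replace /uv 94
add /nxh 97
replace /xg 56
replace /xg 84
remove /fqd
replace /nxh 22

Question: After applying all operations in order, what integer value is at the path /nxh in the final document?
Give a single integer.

Answer: 22

Derivation:
After op 1 (replace /r/z/1 80): {"ns":[{"m":14,"qy":10,"ryc":67,"u":80},{"l":85,"yzk":86}],"r":{"b":{"cu":46,"xoz":27,"yvo":55},"y":[12,63],"z":[99,80]}}
After op 2 (replace /r/z/1 40): {"ns":[{"m":14,"qy":10,"ryc":67,"u":80},{"l":85,"yzk":86}],"r":{"b":{"cu":46,"xoz":27,"yvo":55},"y":[12,63],"z":[99,40]}}
After op 3 (add /r/h 14): {"ns":[{"m":14,"qy":10,"ryc":67,"u":80},{"l":85,"yzk":86}],"r":{"b":{"cu":46,"xoz":27,"yvo":55},"h":14,"y":[12,63],"z":[99,40]}}
After op 4 (add /r/b/xuh 29): {"ns":[{"m":14,"qy":10,"ryc":67,"u":80},{"l":85,"yzk":86}],"r":{"b":{"cu":46,"xoz":27,"xuh":29,"yvo":55},"h":14,"y":[12,63],"z":[99,40]}}
After op 5 (remove /ns/0): {"ns":[{"l":85,"yzk":86}],"r":{"b":{"cu":46,"xoz":27,"xuh":29,"yvo":55},"h":14,"y":[12,63],"z":[99,40]}}
After op 6 (replace /ns 18): {"ns":18,"r":{"b":{"cu":46,"xoz":27,"xuh":29,"yvo":55},"h":14,"y":[12,63],"z":[99,40]}}
After op 7 (remove /r): {"ns":18}
After op 8 (replace /ns 98): {"ns":98}
After op 9 (remove /ns): {}
After op 10 (add /bdy 28): {"bdy":28}
After op 11 (add /nxh 56): {"bdy":28,"nxh":56}
After op 12 (add /fqd 68): {"bdy":28,"fqd":68,"nxh":56}
After op 13 (add /xg 28): {"bdy":28,"fqd":68,"nxh":56,"xg":28}
After op 14 (add /uv 98): {"bdy":28,"fqd":68,"nxh":56,"uv":98,"xg":28}
After op 15 (replace /uv 94): {"bdy":28,"fqd":68,"nxh":56,"uv":94,"xg":28}
After op 16 (add /nxh 97): {"bdy":28,"fqd":68,"nxh":97,"uv":94,"xg":28}
After op 17 (replace /xg 56): {"bdy":28,"fqd":68,"nxh":97,"uv":94,"xg":56}
After op 18 (replace /xg 84): {"bdy":28,"fqd":68,"nxh":97,"uv":94,"xg":84}
After op 19 (remove /fqd): {"bdy":28,"nxh":97,"uv":94,"xg":84}
After op 20 (replace /nxh 22): {"bdy":28,"nxh":22,"uv":94,"xg":84}
Value at /nxh: 22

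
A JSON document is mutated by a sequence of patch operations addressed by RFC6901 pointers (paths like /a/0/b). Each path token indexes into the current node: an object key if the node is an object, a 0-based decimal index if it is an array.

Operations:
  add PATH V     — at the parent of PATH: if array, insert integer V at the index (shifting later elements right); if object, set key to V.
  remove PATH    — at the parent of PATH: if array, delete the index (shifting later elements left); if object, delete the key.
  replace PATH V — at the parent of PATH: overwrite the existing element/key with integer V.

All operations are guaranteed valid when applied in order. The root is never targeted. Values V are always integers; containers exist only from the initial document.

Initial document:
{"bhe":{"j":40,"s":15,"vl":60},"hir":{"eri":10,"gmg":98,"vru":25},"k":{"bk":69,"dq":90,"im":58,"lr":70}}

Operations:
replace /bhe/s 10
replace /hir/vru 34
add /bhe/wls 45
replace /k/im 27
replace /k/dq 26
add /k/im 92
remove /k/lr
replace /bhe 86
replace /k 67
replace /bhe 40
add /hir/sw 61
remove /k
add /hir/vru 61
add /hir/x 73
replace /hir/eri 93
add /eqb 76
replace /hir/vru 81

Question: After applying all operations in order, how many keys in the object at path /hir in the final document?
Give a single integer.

After op 1 (replace /bhe/s 10): {"bhe":{"j":40,"s":10,"vl":60},"hir":{"eri":10,"gmg":98,"vru":25},"k":{"bk":69,"dq":90,"im":58,"lr":70}}
After op 2 (replace /hir/vru 34): {"bhe":{"j":40,"s":10,"vl":60},"hir":{"eri":10,"gmg":98,"vru":34},"k":{"bk":69,"dq":90,"im":58,"lr":70}}
After op 3 (add /bhe/wls 45): {"bhe":{"j":40,"s":10,"vl":60,"wls":45},"hir":{"eri":10,"gmg":98,"vru":34},"k":{"bk":69,"dq":90,"im":58,"lr":70}}
After op 4 (replace /k/im 27): {"bhe":{"j":40,"s":10,"vl":60,"wls":45},"hir":{"eri":10,"gmg":98,"vru":34},"k":{"bk":69,"dq":90,"im":27,"lr":70}}
After op 5 (replace /k/dq 26): {"bhe":{"j":40,"s":10,"vl":60,"wls":45},"hir":{"eri":10,"gmg":98,"vru":34},"k":{"bk":69,"dq":26,"im":27,"lr":70}}
After op 6 (add /k/im 92): {"bhe":{"j":40,"s":10,"vl":60,"wls":45},"hir":{"eri":10,"gmg":98,"vru":34},"k":{"bk":69,"dq":26,"im":92,"lr":70}}
After op 7 (remove /k/lr): {"bhe":{"j":40,"s":10,"vl":60,"wls":45},"hir":{"eri":10,"gmg":98,"vru":34},"k":{"bk":69,"dq":26,"im":92}}
After op 8 (replace /bhe 86): {"bhe":86,"hir":{"eri":10,"gmg":98,"vru":34},"k":{"bk":69,"dq":26,"im":92}}
After op 9 (replace /k 67): {"bhe":86,"hir":{"eri":10,"gmg":98,"vru":34},"k":67}
After op 10 (replace /bhe 40): {"bhe":40,"hir":{"eri":10,"gmg":98,"vru":34},"k":67}
After op 11 (add /hir/sw 61): {"bhe":40,"hir":{"eri":10,"gmg":98,"sw":61,"vru":34},"k":67}
After op 12 (remove /k): {"bhe":40,"hir":{"eri":10,"gmg":98,"sw":61,"vru":34}}
After op 13 (add /hir/vru 61): {"bhe":40,"hir":{"eri":10,"gmg":98,"sw":61,"vru":61}}
After op 14 (add /hir/x 73): {"bhe":40,"hir":{"eri":10,"gmg":98,"sw":61,"vru":61,"x":73}}
After op 15 (replace /hir/eri 93): {"bhe":40,"hir":{"eri":93,"gmg":98,"sw":61,"vru":61,"x":73}}
After op 16 (add /eqb 76): {"bhe":40,"eqb":76,"hir":{"eri":93,"gmg":98,"sw":61,"vru":61,"x":73}}
After op 17 (replace /hir/vru 81): {"bhe":40,"eqb":76,"hir":{"eri":93,"gmg":98,"sw":61,"vru":81,"x":73}}
Size at path /hir: 5

Answer: 5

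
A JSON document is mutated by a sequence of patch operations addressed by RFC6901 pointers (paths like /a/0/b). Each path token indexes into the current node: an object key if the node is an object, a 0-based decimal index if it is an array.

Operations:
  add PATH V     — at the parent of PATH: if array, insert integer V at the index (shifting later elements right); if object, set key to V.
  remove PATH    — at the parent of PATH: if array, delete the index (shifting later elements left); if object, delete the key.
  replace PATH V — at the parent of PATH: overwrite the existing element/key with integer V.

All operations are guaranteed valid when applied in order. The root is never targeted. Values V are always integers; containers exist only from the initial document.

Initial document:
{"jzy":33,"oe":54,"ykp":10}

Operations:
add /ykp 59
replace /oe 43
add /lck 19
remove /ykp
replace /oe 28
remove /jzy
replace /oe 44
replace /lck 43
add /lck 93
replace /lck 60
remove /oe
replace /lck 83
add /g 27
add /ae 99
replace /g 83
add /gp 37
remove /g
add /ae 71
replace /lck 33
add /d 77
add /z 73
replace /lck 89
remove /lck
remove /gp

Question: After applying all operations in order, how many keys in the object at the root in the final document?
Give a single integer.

Answer: 3

Derivation:
After op 1 (add /ykp 59): {"jzy":33,"oe":54,"ykp":59}
After op 2 (replace /oe 43): {"jzy":33,"oe":43,"ykp":59}
After op 3 (add /lck 19): {"jzy":33,"lck":19,"oe":43,"ykp":59}
After op 4 (remove /ykp): {"jzy":33,"lck":19,"oe":43}
After op 5 (replace /oe 28): {"jzy":33,"lck":19,"oe":28}
After op 6 (remove /jzy): {"lck":19,"oe":28}
After op 7 (replace /oe 44): {"lck":19,"oe":44}
After op 8 (replace /lck 43): {"lck":43,"oe":44}
After op 9 (add /lck 93): {"lck":93,"oe":44}
After op 10 (replace /lck 60): {"lck":60,"oe":44}
After op 11 (remove /oe): {"lck":60}
After op 12 (replace /lck 83): {"lck":83}
After op 13 (add /g 27): {"g":27,"lck":83}
After op 14 (add /ae 99): {"ae":99,"g":27,"lck":83}
After op 15 (replace /g 83): {"ae":99,"g":83,"lck":83}
After op 16 (add /gp 37): {"ae":99,"g":83,"gp":37,"lck":83}
After op 17 (remove /g): {"ae":99,"gp":37,"lck":83}
After op 18 (add /ae 71): {"ae":71,"gp":37,"lck":83}
After op 19 (replace /lck 33): {"ae":71,"gp":37,"lck":33}
After op 20 (add /d 77): {"ae":71,"d":77,"gp":37,"lck":33}
After op 21 (add /z 73): {"ae":71,"d":77,"gp":37,"lck":33,"z":73}
After op 22 (replace /lck 89): {"ae":71,"d":77,"gp":37,"lck":89,"z":73}
After op 23 (remove /lck): {"ae":71,"d":77,"gp":37,"z":73}
After op 24 (remove /gp): {"ae":71,"d":77,"z":73}
Size at the root: 3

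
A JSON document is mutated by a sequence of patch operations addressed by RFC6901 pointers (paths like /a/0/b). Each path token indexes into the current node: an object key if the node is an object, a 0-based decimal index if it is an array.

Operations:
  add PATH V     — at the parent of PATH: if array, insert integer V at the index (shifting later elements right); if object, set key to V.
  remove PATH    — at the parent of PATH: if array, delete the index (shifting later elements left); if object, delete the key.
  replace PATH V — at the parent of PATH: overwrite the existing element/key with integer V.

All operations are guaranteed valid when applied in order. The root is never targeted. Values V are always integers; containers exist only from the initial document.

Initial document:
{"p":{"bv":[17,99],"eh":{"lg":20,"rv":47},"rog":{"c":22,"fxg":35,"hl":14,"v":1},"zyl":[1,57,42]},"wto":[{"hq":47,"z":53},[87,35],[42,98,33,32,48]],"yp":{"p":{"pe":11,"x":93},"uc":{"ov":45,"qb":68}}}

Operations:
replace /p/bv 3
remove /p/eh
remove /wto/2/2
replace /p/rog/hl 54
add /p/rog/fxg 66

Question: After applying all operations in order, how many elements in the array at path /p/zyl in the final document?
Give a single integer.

Answer: 3

Derivation:
After op 1 (replace /p/bv 3): {"p":{"bv":3,"eh":{"lg":20,"rv":47},"rog":{"c":22,"fxg":35,"hl":14,"v":1},"zyl":[1,57,42]},"wto":[{"hq":47,"z":53},[87,35],[42,98,33,32,48]],"yp":{"p":{"pe":11,"x":93},"uc":{"ov":45,"qb":68}}}
After op 2 (remove /p/eh): {"p":{"bv":3,"rog":{"c":22,"fxg":35,"hl":14,"v":1},"zyl":[1,57,42]},"wto":[{"hq":47,"z":53},[87,35],[42,98,33,32,48]],"yp":{"p":{"pe":11,"x":93},"uc":{"ov":45,"qb":68}}}
After op 3 (remove /wto/2/2): {"p":{"bv":3,"rog":{"c":22,"fxg":35,"hl":14,"v":1},"zyl":[1,57,42]},"wto":[{"hq":47,"z":53},[87,35],[42,98,32,48]],"yp":{"p":{"pe":11,"x":93},"uc":{"ov":45,"qb":68}}}
After op 4 (replace /p/rog/hl 54): {"p":{"bv":3,"rog":{"c":22,"fxg":35,"hl":54,"v":1},"zyl":[1,57,42]},"wto":[{"hq":47,"z":53},[87,35],[42,98,32,48]],"yp":{"p":{"pe":11,"x":93},"uc":{"ov":45,"qb":68}}}
After op 5 (add /p/rog/fxg 66): {"p":{"bv":3,"rog":{"c":22,"fxg":66,"hl":54,"v":1},"zyl":[1,57,42]},"wto":[{"hq":47,"z":53},[87,35],[42,98,32,48]],"yp":{"p":{"pe":11,"x":93},"uc":{"ov":45,"qb":68}}}
Size at path /p/zyl: 3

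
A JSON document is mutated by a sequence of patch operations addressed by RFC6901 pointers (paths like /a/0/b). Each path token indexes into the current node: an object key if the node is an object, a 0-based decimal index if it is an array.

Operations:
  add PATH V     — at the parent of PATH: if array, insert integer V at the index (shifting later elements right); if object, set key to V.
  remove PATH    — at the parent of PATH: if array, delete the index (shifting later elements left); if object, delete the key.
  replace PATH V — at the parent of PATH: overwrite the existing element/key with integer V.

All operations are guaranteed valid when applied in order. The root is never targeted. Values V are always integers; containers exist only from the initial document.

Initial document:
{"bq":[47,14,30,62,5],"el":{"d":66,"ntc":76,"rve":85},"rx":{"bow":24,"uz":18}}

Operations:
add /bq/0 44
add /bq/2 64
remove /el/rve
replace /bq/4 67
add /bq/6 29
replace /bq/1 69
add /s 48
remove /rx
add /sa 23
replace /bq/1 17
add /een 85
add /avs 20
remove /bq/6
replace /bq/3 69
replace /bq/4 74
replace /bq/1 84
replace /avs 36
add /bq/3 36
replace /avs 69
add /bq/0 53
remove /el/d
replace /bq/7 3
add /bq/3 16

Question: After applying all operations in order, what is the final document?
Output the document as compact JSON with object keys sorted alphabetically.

After op 1 (add /bq/0 44): {"bq":[44,47,14,30,62,5],"el":{"d":66,"ntc":76,"rve":85},"rx":{"bow":24,"uz":18}}
After op 2 (add /bq/2 64): {"bq":[44,47,64,14,30,62,5],"el":{"d":66,"ntc":76,"rve":85},"rx":{"bow":24,"uz":18}}
After op 3 (remove /el/rve): {"bq":[44,47,64,14,30,62,5],"el":{"d":66,"ntc":76},"rx":{"bow":24,"uz":18}}
After op 4 (replace /bq/4 67): {"bq":[44,47,64,14,67,62,5],"el":{"d":66,"ntc":76},"rx":{"bow":24,"uz":18}}
After op 5 (add /bq/6 29): {"bq":[44,47,64,14,67,62,29,5],"el":{"d":66,"ntc":76},"rx":{"bow":24,"uz":18}}
After op 6 (replace /bq/1 69): {"bq":[44,69,64,14,67,62,29,5],"el":{"d":66,"ntc":76},"rx":{"bow":24,"uz":18}}
After op 7 (add /s 48): {"bq":[44,69,64,14,67,62,29,5],"el":{"d":66,"ntc":76},"rx":{"bow":24,"uz":18},"s":48}
After op 8 (remove /rx): {"bq":[44,69,64,14,67,62,29,5],"el":{"d":66,"ntc":76},"s":48}
After op 9 (add /sa 23): {"bq":[44,69,64,14,67,62,29,5],"el":{"d":66,"ntc":76},"s":48,"sa":23}
After op 10 (replace /bq/1 17): {"bq":[44,17,64,14,67,62,29,5],"el":{"d":66,"ntc":76},"s":48,"sa":23}
After op 11 (add /een 85): {"bq":[44,17,64,14,67,62,29,5],"een":85,"el":{"d":66,"ntc":76},"s":48,"sa":23}
After op 12 (add /avs 20): {"avs":20,"bq":[44,17,64,14,67,62,29,5],"een":85,"el":{"d":66,"ntc":76},"s":48,"sa":23}
After op 13 (remove /bq/6): {"avs":20,"bq":[44,17,64,14,67,62,5],"een":85,"el":{"d":66,"ntc":76},"s":48,"sa":23}
After op 14 (replace /bq/3 69): {"avs":20,"bq":[44,17,64,69,67,62,5],"een":85,"el":{"d":66,"ntc":76},"s":48,"sa":23}
After op 15 (replace /bq/4 74): {"avs":20,"bq":[44,17,64,69,74,62,5],"een":85,"el":{"d":66,"ntc":76},"s":48,"sa":23}
After op 16 (replace /bq/1 84): {"avs":20,"bq":[44,84,64,69,74,62,5],"een":85,"el":{"d":66,"ntc":76},"s":48,"sa":23}
After op 17 (replace /avs 36): {"avs":36,"bq":[44,84,64,69,74,62,5],"een":85,"el":{"d":66,"ntc":76},"s":48,"sa":23}
After op 18 (add /bq/3 36): {"avs":36,"bq":[44,84,64,36,69,74,62,5],"een":85,"el":{"d":66,"ntc":76},"s":48,"sa":23}
After op 19 (replace /avs 69): {"avs":69,"bq":[44,84,64,36,69,74,62,5],"een":85,"el":{"d":66,"ntc":76},"s":48,"sa":23}
After op 20 (add /bq/0 53): {"avs":69,"bq":[53,44,84,64,36,69,74,62,5],"een":85,"el":{"d":66,"ntc":76},"s":48,"sa":23}
After op 21 (remove /el/d): {"avs":69,"bq":[53,44,84,64,36,69,74,62,5],"een":85,"el":{"ntc":76},"s":48,"sa":23}
After op 22 (replace /bq/7 3): {"avs":69,"bq":[53,44,84,64,36,69,74,3,5],"een":85,"el":{"ntc":76},"s":48,"sa":23}
After op 23 (add /bq/3 16): {"avs":69,"bq":[53,44,84,16,64,36,69,74,3,5],"een":85,"el":{"ntc":76},"s":48,"sa":23}

Answer: {"avs":69,"bq":[53,44,84,16,64,36,69,74,3,5],"een":85,"el":{"ntc":76},"s":48,"sa":23}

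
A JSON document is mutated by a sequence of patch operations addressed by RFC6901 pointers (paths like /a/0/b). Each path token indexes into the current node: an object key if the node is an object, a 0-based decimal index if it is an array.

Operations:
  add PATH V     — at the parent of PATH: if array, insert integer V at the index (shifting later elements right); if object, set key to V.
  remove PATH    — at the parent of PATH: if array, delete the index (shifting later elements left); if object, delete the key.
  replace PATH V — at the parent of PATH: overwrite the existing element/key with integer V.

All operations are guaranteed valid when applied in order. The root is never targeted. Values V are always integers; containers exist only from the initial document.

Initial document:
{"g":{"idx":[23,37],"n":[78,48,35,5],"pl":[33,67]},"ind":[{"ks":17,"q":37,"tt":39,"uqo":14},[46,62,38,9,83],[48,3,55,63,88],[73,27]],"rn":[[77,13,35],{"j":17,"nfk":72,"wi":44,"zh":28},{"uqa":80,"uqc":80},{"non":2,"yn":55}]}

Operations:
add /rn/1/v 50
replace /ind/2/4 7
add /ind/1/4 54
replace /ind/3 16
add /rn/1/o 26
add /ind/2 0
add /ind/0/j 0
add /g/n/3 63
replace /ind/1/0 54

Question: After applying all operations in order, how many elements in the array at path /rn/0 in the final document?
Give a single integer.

Answer: 3

Derivation:
After op 1 (add /rn/1/v 50): {"g":{"idx":[23,37],"n":[78,48,35,5],"pl":[33,67]},"ind":[{"ks":17,"q":37,"tt":39,"uqo":14},[46,62,38,9,83],[48,3,55,63,88],[73,27]],"rn":[[77,13,35],{"j":17,"nfk":72,"v":50,"wi":44,"zh":28},{"uqa":80,"uqc":80},{"non":2,"yn":55}]}
After op 2 (replace /ind/2/4 7): {"g":{"idx":[23,37],"n":[78,48,35,5],"pl":[33,67]},"ind":[{"ks":17,"q":37,"tt":39,"uqo":14},[46,62,38,9,83],[48,3,55,63,7],[73,27]],"rn":[[77,13,35],{"j":17,"nfk":72,"v":50,"wi":44,"zh":28},{"uqa":80,"uqc":80},{"non":2,"yn":55}]}
After op 3 (add /ind/1/4 54): {"g":{"idx":[23,37],"n":[78,48,35,5],"pl":[33,67]},"ind":[{"ks":17,"q":37,"tt":39,"uqo":14},[46,62,38,9,54,83],[48,3,55,63,7],[73,27]],"rn":[[77,13,35],{"j":17,"nfk":72,"v":50,"wi":44,"zh":28},{"uqa":80,"uqc":80},{"non":2,"yn":55}]}
After op 4 (replace /ind/3 16): {"g":{"idx":[23,37],"n":[78,48,35,5],"pl":[33,67]},"ind":[{"ks":17,"q":37,"tt":39,"uqo":14},[46,62,38,9,54,83],[48,3,55,63,7],16],"rn":[[77,13,35],{"j":17,"nfk":72,"v":50,"wi":44,"zh":28},{"uqa":80,"uqc":80},{"non":2,"yn":55}]}
After op 5 (add /rn/1/o 26): {"g":{"idx":[23,37],"n":[78,48,35,5],"pl":[33,67]},"ind":[{"ks":17,"q":37,"tt":39,"uqo":14},[46,62,38,9,54,83],[48,3,55,63,7],16],"rn":[[77,13,35],{"j":17,"nfk":72,"o":26,"v":50,"wi":44,"zh":28},{"uqa":80,"uqc":80},{"non":2,"yn":55}]}
After op 6 (add /ind/2 0): {"g":{"idx":[23,37],"n":[78,48,35,5],"pl":[33,67]},"ind":[{"ks":17,"q":37,"tt":39,"uqo":14},[46,62,38,9,54,83],0,[48,3,55,63,7],16],"rn":[[77,13,35],{"j":17,"nfk":72,"o":26,"v":50,"wi":44,"zh":28},{"uqa":80,"uqc":80},{"non":2,"yn":55}]}
After op 7 (add /ind/0/j 0): {"g":{"idx":[23,37],"n":[78,48,35,5],"pl":[33,67]},"ind":[{"j":0,"ks":17,"q":37,"tt":39,"uqo":14},[46,62,38,9,54,83],0,[48,3,55,63,7],16],"rn":[[77,13,35],{"j":17,"nfk":72,"o":26,"v":50,"wi":44,"zh":28},{"uqa":80,"uqc":80},{"non":2,"yn":55}]}
After op 8 (add /g/n/3 63): {"g":{"idx":[23,37],"n":[78,48,35,63,5],"pl":[33,67]},"ind":[{"j":0,"ks":17,"q":37,"tt":39,"uqo":14},[46,62,38,9,54,83],0,[48,3,55,63,7],16],"rn":[[77,13,35],{"j":17,"nfk":72,"o":26,"v":50,"wi":44,"zh":28},{"uqa":80,"uqc":80},{"non":2,"yn":55}]}
After op 9 (replace /ind/1/0 54): {"g":{"idx":[23,37],"n":[78,48,35,63,5],"pl":[33,67]},"ind":[{"j":0,"ks":17,"q":37,"tt":39,"uqo":14},[54,62,38,9,54,83],0,[48,3,55,63,7],16],"rn":[[77,13,35],{"j":17,"nfk":72,"o":26,"v":50,"wi":44,"zh":28},{"uqa":80,"uqc":80},{"non":2,"yn":55}]}
Size at path /rn/0: 3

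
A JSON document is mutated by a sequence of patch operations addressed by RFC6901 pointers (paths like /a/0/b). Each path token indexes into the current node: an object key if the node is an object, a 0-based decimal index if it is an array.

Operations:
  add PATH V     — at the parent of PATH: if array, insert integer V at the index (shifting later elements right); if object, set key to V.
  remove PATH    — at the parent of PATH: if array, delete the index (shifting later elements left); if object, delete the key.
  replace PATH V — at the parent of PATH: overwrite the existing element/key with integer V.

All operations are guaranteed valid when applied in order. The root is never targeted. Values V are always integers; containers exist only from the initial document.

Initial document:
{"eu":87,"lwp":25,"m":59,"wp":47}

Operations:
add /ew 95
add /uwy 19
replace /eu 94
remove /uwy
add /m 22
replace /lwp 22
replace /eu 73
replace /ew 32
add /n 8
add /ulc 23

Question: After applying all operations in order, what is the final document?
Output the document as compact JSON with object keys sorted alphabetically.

After op 1 (add /ew 95): {"eu":87,"ew":95,"lwp":25,"m":59,"wp":47}
After op 2 (add /uwy 19): {"eu":87,"ew":95,"lwp":25,"m":59,"uwy":19,"wp":47}
After op 3 (replace /eu 94): {"eu":94,"ew":95,"lwp":25,"m":59,"uwy":19,"wp":47}
After op 4 (remove /uwy): {"eu":94,"ew":95,"lwp":25,"m":59,"wp":47}
After op 5 (add /m 22): {"eu":94,"ew":95,"lwp":25,"m":22,"wp":47}
After op 6 (replace /lwp 22): {"eu":94,"ew":95,"lwp":22,"m":22,"wp":47}
After op 7 (replace /eu 73): {"eu":73,"ew":95,"lwp":22,"m":22,"wp":47}
After op 8 (replace /ew 32): {"eu":73,"ew":32,"lwp":22,"m":22,"wp":47}
After op 9 (add /n 8): {"eu":73,"ew":32,"lwp":22,"m":22,"n":8,"wp":47}
After op 10 (add /ulc 23): {"eu":73,"ew":32,"lwp":22,"m":22,"n":8,"ulc":23,"wp":47}

Answer: {"eu":73,"ew":32,"lwp":22,"m":22,"n":8,"ulc":23,"wp":47}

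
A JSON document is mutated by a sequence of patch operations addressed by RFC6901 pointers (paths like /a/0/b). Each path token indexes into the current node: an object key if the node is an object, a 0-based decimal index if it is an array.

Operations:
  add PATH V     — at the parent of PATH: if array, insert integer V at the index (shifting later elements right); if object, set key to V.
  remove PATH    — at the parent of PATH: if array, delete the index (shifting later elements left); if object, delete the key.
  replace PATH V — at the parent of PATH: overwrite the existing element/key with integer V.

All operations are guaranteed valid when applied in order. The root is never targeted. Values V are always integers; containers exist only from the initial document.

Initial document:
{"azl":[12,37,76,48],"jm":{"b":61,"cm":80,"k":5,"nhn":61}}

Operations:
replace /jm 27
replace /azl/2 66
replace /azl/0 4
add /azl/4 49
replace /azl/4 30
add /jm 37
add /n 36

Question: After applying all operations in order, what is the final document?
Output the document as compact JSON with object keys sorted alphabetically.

Answer: {"azl":[4,37,66,48,30],"jm":37,"n":36}

Derivation:
After op 1 (replace /jm 27): {"azl":[12,37,76,48],"jm":27}
After op 2 (replace /azl/2 66): {"azl":[12,37,66,48],"jm":27}
After op 3 (replace /azl/0 4): {"azl":[4,37,66,48],"jm":27}
After op 4 (add /azl/4 49): {"azl":[4,37,66,48,49],"jm":27}
After op 5 (replace /azl/4 30): {"azl":[4,37,66,48,30],"jm":27}
After op 6 (add /jm 37): {"azl":[4,37,66,48,30],"jm":37}
After op 7 (add /n 36): {"azl":[4,37,66,48,30],"jm":37,"n":36}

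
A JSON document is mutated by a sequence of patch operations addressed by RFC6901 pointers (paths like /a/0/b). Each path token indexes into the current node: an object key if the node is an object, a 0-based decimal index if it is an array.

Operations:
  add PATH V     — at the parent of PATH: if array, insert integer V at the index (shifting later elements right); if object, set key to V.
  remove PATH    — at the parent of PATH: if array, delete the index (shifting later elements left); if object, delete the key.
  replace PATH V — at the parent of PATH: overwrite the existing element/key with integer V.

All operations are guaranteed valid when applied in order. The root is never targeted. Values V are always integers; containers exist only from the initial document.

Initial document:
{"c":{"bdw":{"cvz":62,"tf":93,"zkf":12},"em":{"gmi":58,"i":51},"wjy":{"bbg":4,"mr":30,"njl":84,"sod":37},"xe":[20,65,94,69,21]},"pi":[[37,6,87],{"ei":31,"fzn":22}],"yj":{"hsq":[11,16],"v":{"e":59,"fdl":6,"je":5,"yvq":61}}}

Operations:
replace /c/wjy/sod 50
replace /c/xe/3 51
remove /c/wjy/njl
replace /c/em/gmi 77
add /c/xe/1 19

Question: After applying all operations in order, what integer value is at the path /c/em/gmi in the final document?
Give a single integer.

Answer: 77

Derivation:
After op 1 (replace /c/wjy/sod 50): {"c":{"bdw":{"cvz":62,"tf":93,"zkf":12},"em":{"gmi":58,"i":51},"wjy":{"bbg":4,"mr":30,"njl":84,"sod":50},"xe":[20,65,94,69,21]},"pi":[[37,6,87],{"ei":31,"fzn":22}],"yj":{"hsq":[11,16],"v":{"e":59,"fdl":6,"je":5,"yvq":61}}}
After op 2 (replace /c/xe/3 51): {"c":{"bdw":{"cvz":62,"tf":93,"zkf":12},"em":{"gmi":58,"i":51},"wjy":{"bbg":4,"mr":30,"njl":84,"sod":50},"xe":[20,65,94,51,21]},"pi":[[37,6,87],{"ei":31,"fzn":22}],"yj":{"hsq":[11,16],"v":{"e":59,"fdl":6,"je":5,"yvq":61}}}
After op 3 (remove /c/wjy/njl): {"c":{"bdw":{"cvz":62,"tf":93,"zkf":12},"em":{"gmi":58,"i":51},"wjy":{"bbg":4,"mr":30,"sod":50},"xe":[20,65,94,51,21]},"pi":[[37,6,87],{"ei":31,"fzn":22}],"yj":{"hsq":[11,16],"v":{"e":59,"fdl":6,"je":5,"yvq":61}}}
After op 4 (replace /c/em/gmi 77): {"c":{"bdw":{"cvz":62,"tf":93,"zkf":12},"em":{"gmi":77,"i":51},"wjy":{"bbg":4,"mr":30,"sod":50},"xe":[20,65,94,51,21]},"pi":[[37,6,87],{"ei":31,"fzn":22}],"yj":{"hsq":[11,16],"v":{"e":59,"fdl":6,"je":5,"yvq":61}}}
After op 5 (add /c/xe/1 19): {"c":{"bdw":{"cvz":62,"tf":93,"zkf":12},"em":{"gmi":77,"i":51},"wjy":{"bbg":4,"mr":30,"sod":50},"xe":[20,19,65,94,51,21]},"pi":[[37,6,87],{"ei":31,"fzn":22}],"yj":{"hsq":[11,16],"v":{"e":59,"fdl":6,"je":5,"yvq":61}}}
Value at /c/em/gmi: 77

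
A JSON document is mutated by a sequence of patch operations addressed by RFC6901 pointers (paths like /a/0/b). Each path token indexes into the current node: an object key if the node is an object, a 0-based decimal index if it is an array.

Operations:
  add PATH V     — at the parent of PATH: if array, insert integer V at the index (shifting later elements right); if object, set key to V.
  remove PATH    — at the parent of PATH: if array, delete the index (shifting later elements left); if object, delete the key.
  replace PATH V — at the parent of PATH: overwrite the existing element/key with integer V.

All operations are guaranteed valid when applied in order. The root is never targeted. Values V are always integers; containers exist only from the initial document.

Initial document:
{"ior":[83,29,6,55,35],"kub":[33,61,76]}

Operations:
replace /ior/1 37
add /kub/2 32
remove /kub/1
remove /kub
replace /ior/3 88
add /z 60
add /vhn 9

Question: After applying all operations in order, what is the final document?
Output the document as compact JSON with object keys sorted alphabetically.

After op 1 (replace /ior/1 37): {"ior":[83,37,6,55,35],"kub":[33,61,76]}
After op 2 (add /kub/2 32): {"ior":[83,37,6,55,35],"kub":[33,61,32,76]}
After op 3 (remove /kub/1): {"ior":[83,37,6,55,35],"kub":[33,32,76]}
After op 4 (remove /kub): {"ior":[83,37,6,55,35]}
After op 5 (replace /ior/3 88): {"ior":[83,37,6,88,35]}
After op 6 (add /z 60): {"ior":[83,37,6,88,35],"z":60}
After op 7 (add /vhn 9): {"ior":[83,37,6,88,35],"vhn":9,"z":60}

Answer: {"ior":[83,37,6,88,35],"vhn":9,"z":60}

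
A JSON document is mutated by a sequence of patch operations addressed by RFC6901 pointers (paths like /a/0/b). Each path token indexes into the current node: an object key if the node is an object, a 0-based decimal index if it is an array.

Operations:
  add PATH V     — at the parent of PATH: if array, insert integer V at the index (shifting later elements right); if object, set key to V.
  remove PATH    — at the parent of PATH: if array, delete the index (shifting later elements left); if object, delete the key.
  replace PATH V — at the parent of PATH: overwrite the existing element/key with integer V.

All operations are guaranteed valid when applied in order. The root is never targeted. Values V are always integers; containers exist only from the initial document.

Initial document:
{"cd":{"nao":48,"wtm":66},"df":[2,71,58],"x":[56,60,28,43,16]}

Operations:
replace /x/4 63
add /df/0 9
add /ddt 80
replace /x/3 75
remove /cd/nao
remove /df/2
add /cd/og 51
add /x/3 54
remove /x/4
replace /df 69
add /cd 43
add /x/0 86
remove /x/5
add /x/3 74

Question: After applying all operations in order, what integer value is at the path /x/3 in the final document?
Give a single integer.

Answer: 74

Derivation:
After op 1 (replace /x/4 63): {"cd":{"nao":48,"wtm":66},"df":[2,71,58],"x":[56,60,28,43,63]}
After op 2 (add /df/0 9): {"cd":{"nao":48,"wtm":66},"df":[9,2,71,58],"x":[56,60,28,43,63]}
After op 3 (add /ddt 80): {"cd":{"nao":48,"wtm":66},"ddt":80,"df":[9,2,71,58],"x":[56,60,28,43,63]}
After op 4 (replace /x/3 75): {"cd":{"nao":48,"wtm":66},"ddt":80,"df":[9,2,71,58],"x":[56,60,28,75,63]}
After op 5 (remove /cd/nao): {"cd":{"wtm":66},"ddt":80,"df":[9,2,71,58],"x":[56,60,28,75,63]}
After op 6 (remove /df/2): {"cd":{"wtm":66},"ddt":80,"df":[9,2,58],"x":[56,60,28,75,63]}
After op 7 (add /cd/og 51): {"cd":{"og":51,"wtm":66},"ddt":80,"df":[9,2,58],"x":[56,60,28,75,63]}
After op 8 (add /x/3 54): {"cd":{"og":51,"wtm":66},"ddt":80,"df":[9,2,58],"x":[56,60,28,54,75,63]}
After op 9 (remove /x/4): {"cd":{"og":51,"wtm":66},"ddt":80,"df":[9,2,58],"x":[56,60,28,54,63]}
After op 10 (replace /df 69): {"cd":{"og":51,"wtm":66},"ddt":80,"df":69,"x":[56,60,28,54,63]}
After op 11 (add /cd 43): {"cd":43,"ddt":80,"df":69,"x":[56,60,28,54,63]}
After op 12 (add /x/0 86): {"cd":43,"ddt":80,"df":69,"x":[86,56,60,28,54,63]}
After op 13 (remove /x/5): {"cd":43,"ddt":80,"df":69,"x":[86,56,60,28,54]}
After op 14 (add /x/3 74): {"cd":43,"ddt":80,"df":69,"x":[86,56,60,74,28,54]}
Value at /x/3: 74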